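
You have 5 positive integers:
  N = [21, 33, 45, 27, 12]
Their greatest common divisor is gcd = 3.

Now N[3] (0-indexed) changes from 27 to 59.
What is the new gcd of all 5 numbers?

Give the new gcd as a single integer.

Numbers: [21, 33, 45, 27, 12], gcd = 3
Change: index 3, 27 -> 59
gcd of the OTHER numbers (without index 3): gcd([21, 33, 45, 12]) = 3
New gcd = gcd(g_others, new_val) = gcd(3, 59) = 1

Answer: 1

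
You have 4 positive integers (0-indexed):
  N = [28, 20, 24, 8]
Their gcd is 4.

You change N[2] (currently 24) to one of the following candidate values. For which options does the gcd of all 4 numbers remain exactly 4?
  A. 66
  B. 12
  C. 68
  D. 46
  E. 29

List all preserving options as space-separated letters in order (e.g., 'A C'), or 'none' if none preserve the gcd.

Answer: B C

Derivation:
Old gcd = 4; gcd of others (without N[2]) = 4
New gcd for candidate v: gcd(4, v). Preserves old gcd iff gcd(4, v) = 4.
  Option A: v=66, gcd(4,66)=2 -> changes
  Option B: v=12, gcd(4,12)=4 -> preserves
  Option C: v=68, gcd(4,68)=4 -> preserves
  Option D: v=46, gcd(4,46)=2 -> changes
  Option E: v=29, gcd(4,29)=1 -> changes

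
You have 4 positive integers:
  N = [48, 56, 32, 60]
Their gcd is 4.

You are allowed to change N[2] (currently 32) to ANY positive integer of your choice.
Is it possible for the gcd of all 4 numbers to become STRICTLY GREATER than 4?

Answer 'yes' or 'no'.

Current gcd = 4
gcd of all OTHER numbers (without N[2]=32): gcd([48, 56, 60]) = 4
The new gcd after any change is gcd(4, new_value).
This can be at most 4.
Since 4 = old gcd 4, the gcd can only stay the same or decrease.

Answer: no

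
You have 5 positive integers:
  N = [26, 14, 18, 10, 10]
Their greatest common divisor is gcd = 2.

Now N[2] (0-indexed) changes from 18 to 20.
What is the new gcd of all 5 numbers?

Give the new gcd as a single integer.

Answer: 2

Derivation:
Numbers: [26, 14, 18, 10, 10], gcd = 2
Change: index 2, 18 -> 20
gcd of the OTHER numbers (without index 2): gcd([26, 14, 10, 10]) = 2
New gcd = gcd(g_others, new_val) = gcd(2, 20) = 2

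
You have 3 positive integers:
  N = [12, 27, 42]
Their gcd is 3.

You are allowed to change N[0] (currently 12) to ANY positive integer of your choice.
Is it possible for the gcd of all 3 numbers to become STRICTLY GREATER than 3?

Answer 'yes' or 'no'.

Answer: no

Derivation:
Current gcd = 3
gcd of all OTHER numbers (without N[0]=12): gcd([27, 42]) = 3
The new gcd after any change is gcd(3, new_value).
This can be at most 3.
Since 3 = old gcd 3, the gcd can only stay the same or decrease.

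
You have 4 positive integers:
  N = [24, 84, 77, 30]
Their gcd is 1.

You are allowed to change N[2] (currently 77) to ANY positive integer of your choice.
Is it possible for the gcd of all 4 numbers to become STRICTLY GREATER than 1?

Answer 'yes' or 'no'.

Answer: yes

Derivation:
Current gcd = 1
gcd of all OTHER numbers (without N[2]=77): gcd([24, 84, 30]) = 6
The new gcd after any change is gcd(6, new_value).
This can be at most 6.
Since 6 > old gcd 1, the gcd CAN increase (e.g., set N[2] = 6).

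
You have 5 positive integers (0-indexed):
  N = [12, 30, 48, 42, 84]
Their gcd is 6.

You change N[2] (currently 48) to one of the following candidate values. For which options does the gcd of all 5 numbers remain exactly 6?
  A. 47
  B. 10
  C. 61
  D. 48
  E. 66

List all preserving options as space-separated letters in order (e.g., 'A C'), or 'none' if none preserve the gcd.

Old gcd = 6; gcd of others (without N[2]) = 6
New gcd for candidate v: gcd(6, v). Preserves old gcd iff gcd(6, v) = 6.
  Option A: v=47, gcd(6,47)=1 -> changes
  Option B: v=10, gcd(6,10)=2 -> changes
  Option C: v=61, gcd(6,61)=1 -> changes
  Option D: v=48, gcd(6,48)=6 -> preserves
  Option E: v=66, gcd(6,66)=6 -> preserves

Answer: D E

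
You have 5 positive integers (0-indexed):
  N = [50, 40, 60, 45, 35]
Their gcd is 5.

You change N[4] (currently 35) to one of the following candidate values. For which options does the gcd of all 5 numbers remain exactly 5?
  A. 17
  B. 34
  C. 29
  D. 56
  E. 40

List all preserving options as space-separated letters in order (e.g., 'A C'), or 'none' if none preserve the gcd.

Old gcd = 5; gcd of others (without N[4]) = 5
New gcd for candidate v: gcd(5, v). Preserves old gcd iff gcd(5, v) = 5.
  Option A: v=17, gcd(5,17)=1 -> changes
  Option B: v=34, gcd(5,34)=1 -> changes
  Option C: v=29, gcd(5,29)=1 -> changes
  Option D: v=56, gcd(5,56)=1 -> changes
  Option E: v=40, gcd(5,40)=5 -> preserves

Answer: E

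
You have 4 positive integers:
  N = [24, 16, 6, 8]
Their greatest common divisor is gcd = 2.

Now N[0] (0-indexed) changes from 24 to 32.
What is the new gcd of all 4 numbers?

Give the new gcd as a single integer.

Answer: 2

Derivation:
Numbers: [24, 16, 6, 8], gcd = 2
Change: index 0, 24 -> 32
gcd of the OTHER numbers (without index 0): gcd([16, 6, 8]) = 2
New gcd = gcd(g_others, new_val) = gcd(2, 32) = 2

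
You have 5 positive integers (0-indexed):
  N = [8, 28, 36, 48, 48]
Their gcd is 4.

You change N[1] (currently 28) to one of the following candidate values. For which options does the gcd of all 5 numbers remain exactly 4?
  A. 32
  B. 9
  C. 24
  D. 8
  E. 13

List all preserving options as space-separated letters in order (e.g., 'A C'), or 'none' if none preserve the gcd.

Answer: A C D

Derivation:
Old gcd = 4; gcd of others (without N[1]) = 4
New gcd for candidate v: gcd(4, v). Preserves old gcd iff gcd(4, v) = 4.
  Option A: v=32, gcd(4,32)=4 -> preserves
  Option B: v=9, gcd(4,9)=1 -> changes
  Option C: v=24, gcd(4,24)=4 -> preserves
  Option D: v=8, gcd(4,8)=4 -> preserves
  Option E: v=13, gcd(4,13)=1 -> changes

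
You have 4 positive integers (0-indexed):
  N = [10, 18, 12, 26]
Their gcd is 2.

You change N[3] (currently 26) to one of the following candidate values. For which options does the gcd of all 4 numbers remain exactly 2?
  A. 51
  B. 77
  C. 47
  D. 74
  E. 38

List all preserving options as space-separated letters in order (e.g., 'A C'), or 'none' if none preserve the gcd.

Old gcd = 2; gcd of others (without N[3]) = 2
New gcd for candidate v: gcd(2, v). Preserves old gcd iff gcd(2, v) = 2.
  Option A: v=51, gcd(2,51)=1 -> changes
  Option B: v=77, gcd(2,77)=1 -> changes
  Option C: v=47, gcd(2,47)=1 -> changes
  Option D: v=74, gcd(2,74)=2 -> preserves
  Option E: v=38, gcd(2,38)=2 -> preserves

Answer: D E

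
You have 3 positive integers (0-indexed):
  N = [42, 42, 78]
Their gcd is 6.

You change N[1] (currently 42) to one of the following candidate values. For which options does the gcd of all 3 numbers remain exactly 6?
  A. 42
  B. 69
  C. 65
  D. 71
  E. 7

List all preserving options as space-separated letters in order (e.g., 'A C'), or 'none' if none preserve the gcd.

Answer: A

Derivation:
Old gcd = 6; gcd of others (without N[1]) = 6
New gcd for candidate v: gcd(6, v). Preserves old gcd iff gcd(6, v) = 6.
  Option A: v=42, gcd(6,42)=6 -> preserves
  Option B: v=69, gcd(6,69)=3 -> changes
  Option C: v=65, gcd(6,65)=1 -> changes
  Option D: v=71, gcd(6,71)=1 -> changes
  Option E: v=7, gcd(6,7)=1 -> changes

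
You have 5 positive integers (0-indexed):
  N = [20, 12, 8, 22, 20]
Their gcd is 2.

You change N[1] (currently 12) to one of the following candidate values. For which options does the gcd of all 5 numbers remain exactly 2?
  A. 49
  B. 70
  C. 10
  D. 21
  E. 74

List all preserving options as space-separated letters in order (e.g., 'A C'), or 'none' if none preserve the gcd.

Answer: B C E

Derivation:
Old gcd = 2; gcd of others (without N[1]) = 2
New gcd for candidate v: gcd(2, v). Preserves old gcd iff gcd(2, v) = 2.
  Option A: v=49, gcd(2,49)=1 -> changes
  Option B: v=70, gcd(2,70)=2 -> preserves
  Option C: v=10, gcd(2,10)=2 -> preserves
  Option D: v=21, gcd(2,21)=1 -> changes
  Option E: v=74, gcd(2,74)=2 -> preserves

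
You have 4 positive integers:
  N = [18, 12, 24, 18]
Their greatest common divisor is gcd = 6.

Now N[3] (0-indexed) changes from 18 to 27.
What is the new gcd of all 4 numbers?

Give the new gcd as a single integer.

Answer: 3

Derivation:
Numbers: [18, 12, 24, 18], gcd = 6
Change: index 3, 18 -> 27
gcd of the OTHER numbers (without index 3): gcd([18, 12, 24]) = 6
New gcd = gcd(g_others, new_val) = gcd(6, 27) = 3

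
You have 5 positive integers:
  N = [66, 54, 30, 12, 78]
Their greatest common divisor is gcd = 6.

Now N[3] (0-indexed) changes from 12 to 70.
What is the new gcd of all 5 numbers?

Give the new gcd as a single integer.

Numbers: [66, 54, 30, 12, 78], gcd = 6
Change: index 3, 12 -> 70
gcd of the OTHER numbers (without index 3): gcd([66, 54, 30, 78]) = 6
New gcd = gcd(g_others, new_val) = gcd(6, 70) = 2

Answer: 2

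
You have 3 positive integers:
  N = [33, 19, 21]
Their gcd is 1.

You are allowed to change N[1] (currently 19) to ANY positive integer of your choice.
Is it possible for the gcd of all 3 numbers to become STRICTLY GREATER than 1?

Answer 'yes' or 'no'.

Answer: yes

Derivation:
Current gcd = 1
gcd of all OTHER numbers (without N[1]=19): gcd([33, 21]) = 3
The new gcd after any change is gcd(3, new_value).
This can be at most 3.
Since 3 > old gcd 1, the gcd CAN increase (e.g., set N[1] = 3).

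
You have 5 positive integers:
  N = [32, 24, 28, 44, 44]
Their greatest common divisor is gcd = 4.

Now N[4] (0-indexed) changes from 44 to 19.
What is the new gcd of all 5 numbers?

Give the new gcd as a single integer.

Numbers: [32, 24, 28, 44, 44], gcd = 4
Change: index 4, 44 -> 19
gcd of the OTHER numbers (without index 4): gcd([32, 24, 28, 44]) = 4
New gcd = gcd(g_others, new_val) = gcd(4, 19) = 1

Answer: 1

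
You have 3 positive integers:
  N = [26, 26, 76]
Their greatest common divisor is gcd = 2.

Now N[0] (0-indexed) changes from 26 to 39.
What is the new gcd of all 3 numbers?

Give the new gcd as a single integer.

Numbers: [26, 26, 76], gcd = 2
Change: index 0, 26 -> 39
gcd of the OTHER numbers (without index 0): gcd([26, 76]) = 2
New gcd = gcd(g_others, new_val) = gcd(2, 39) = 1

Answer: 1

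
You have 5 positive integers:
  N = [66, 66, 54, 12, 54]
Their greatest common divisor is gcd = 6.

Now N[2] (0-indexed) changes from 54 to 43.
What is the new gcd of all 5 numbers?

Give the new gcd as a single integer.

Answer: 1

Derivation:
Numbers: [66, 66, 54, 12, 54], gcd = 6
Change: index 2, 54 -> 43
gcd of the OTHER numbers (without index 2): gcd([66, 66, 12, 54]) = 6
New gcd = gcd(g_others, new_val) = gcd(6, 43) = 1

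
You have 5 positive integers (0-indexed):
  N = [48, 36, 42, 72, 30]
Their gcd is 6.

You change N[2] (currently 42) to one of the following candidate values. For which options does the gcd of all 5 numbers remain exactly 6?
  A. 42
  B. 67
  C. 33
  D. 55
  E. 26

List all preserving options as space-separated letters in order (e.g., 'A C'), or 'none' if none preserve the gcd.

Old gcd = 6; gcd of others (without N[2]) = 6
New gcd for candidate v: gcd(6, v). Preserves old gcd iff gcd(6, v) = 6.
  Option A: v=42, gcd(6,42)=6 -> preserves
  Option B: v=67, gcd(6,67)=1 -> changes
  Option C: v=33, gcd(6,33)=3 -> changes
  Option D: v=55, gcd(6,55)=1 -> changes
  Option E: v=26, gcd(6,26)=2 -> changes

Answer: A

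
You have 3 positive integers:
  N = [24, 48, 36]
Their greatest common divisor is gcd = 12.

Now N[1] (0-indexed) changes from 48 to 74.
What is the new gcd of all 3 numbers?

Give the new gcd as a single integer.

Numbers: [24, 48, 36], gcd = 12
Change: index 1, 48 -> 74
gcd of the OTHER numbers (without index 1): gcd([24, 36]) = 12
New gcd = gcd(g_others, new_val) = gcd(12, 74) = 2

Answer: 2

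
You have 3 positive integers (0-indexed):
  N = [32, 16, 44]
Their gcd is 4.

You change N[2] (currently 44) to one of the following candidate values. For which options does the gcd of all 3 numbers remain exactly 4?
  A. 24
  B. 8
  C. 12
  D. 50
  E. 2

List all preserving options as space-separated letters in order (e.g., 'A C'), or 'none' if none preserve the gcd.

Old gcd = 4; gcd of others (without N[2]) = 16
New gcd for candidate v: gcd(16, v). Preserves old gcd iff gcd(16, v) = 4.
  Option A: v=24, gcd(16,24)=8 -> changes
  Option B: v=8, gcd(16,8)=8 -> changes
  Option C: v=12, gcd(16,12)=4 -> preserves
  Option D: v=50, gcd(16,50)=2 -> changes
  Option E: v=2, gcd(16,2)=2 -> changes

Answer: C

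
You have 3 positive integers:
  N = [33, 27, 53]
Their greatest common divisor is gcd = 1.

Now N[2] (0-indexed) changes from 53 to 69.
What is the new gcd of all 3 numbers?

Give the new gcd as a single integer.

Numbers: [33, 27, 53], gcd = 1
Change: index 2, 53 -> 69
gcd of the OTHER numbers (without index 2): gcd([33, 27]) = 3
New gcd = gcd(g_others, new_val) = gcd(3, 69) = 3

Answer: 3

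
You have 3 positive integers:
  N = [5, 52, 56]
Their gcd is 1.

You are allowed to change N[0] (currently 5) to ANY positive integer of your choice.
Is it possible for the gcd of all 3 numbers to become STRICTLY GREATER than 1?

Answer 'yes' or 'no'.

Current gcd = 1
gcd of all OTHER numbers (without N[0]=5): gcd([52, 56]) = 4
The new gcd after any change is gcd(4, new_value).
This can be at most 4.
Since 4 > old gcd 1, the gcd CAN increase (e.g., set N[0] = 4).

Answer: yes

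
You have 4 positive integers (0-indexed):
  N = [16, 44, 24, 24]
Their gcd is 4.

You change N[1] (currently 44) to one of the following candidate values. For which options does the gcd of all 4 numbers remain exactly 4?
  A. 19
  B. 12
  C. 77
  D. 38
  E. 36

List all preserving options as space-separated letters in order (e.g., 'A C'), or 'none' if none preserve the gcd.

Answer: B E

Derivation:
Old gcd = 4; gcd of others (without N[1]) = 8
New gcd for candidate v: gcd(8, v). Preserves old gcd iff gcd(8, v) = 4.
  Option A: v=19, gcd(8,19)=1 -> changes
  Option B: v=12, gcd(8,12)=4 -> preserves
  Option C: v=77, gcd(8,77)=1 -> changes
  Option D: v=38, gcd(8,38)=2 -> changes
  Option E: v=36, gcd(8,36)=4 -> preserves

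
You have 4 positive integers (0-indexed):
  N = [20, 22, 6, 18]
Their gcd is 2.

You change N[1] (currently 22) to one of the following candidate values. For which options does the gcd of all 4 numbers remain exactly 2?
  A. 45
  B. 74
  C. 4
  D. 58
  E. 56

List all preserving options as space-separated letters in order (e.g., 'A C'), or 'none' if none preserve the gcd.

Old gcd = 2; gcd of others (without N[1]) = 2
New gcd for candidate v: gcd(2, v). Preserves old gcd iff gcd(2, v) = 2.
  Option A: v=45, gcd(2,45)=1 -> changes
  Option B: v=74, gcd(2,74)=2 -> preserves
  Option C: v=4, gcd(2,4)=2 -> preserves
  Option D: v=58, gcd(2,58)=2 -> preserves
  Option E: v=56, gcd(2,56)=2 -> preserves

Answer: B C D E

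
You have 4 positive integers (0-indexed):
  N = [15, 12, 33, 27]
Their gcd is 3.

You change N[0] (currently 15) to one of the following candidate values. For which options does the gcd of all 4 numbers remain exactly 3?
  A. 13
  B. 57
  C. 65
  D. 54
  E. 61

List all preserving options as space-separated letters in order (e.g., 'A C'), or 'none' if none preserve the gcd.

Old gcd = 3; gcd of others (without N[0]) = 3
New gcd for candidate v: gcd(3, v). Preserves old gcd iff gcd(3, v) = 3.
  Option A: v=13, gcd(3,13)=1 -> changes
  Option B: v=57, gcd(3,57)=3 -> preserves
  Option C: v=65, gcd(3,65)=1 -> changes
  Option D: v=54, gcd(3,54)=3 -> preserves
  Option E: v=61, gcd(3,61)=1 -> changes

Answer: B D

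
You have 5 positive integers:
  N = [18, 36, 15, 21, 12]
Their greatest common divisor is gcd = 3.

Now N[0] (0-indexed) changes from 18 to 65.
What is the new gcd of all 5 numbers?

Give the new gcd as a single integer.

Answer: 1

Derivation:
Numbers: [18, 36, 15, 21, 12], gcd = 3
Change: index 0, 18 -> 65
gcd of the OTHER numbers (without index 0): gcd([36, 15, 21, 12]) = 3
New gcd = gcd(g_others, new_val) = gcd(3, 65) = 1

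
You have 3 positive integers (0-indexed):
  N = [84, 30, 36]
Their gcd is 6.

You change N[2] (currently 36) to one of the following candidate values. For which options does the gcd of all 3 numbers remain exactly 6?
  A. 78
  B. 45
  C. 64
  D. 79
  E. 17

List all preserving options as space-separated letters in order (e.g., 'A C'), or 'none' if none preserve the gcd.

Answer: A

Derivation:
Old gcd = 6; gcd of others (without N[2]) = 6
New gcd for candidate v: gcd(6, v). Preserves old gcd iff gcd(6, v) = 6.
  Option A: v=78, gcd(6,78)=6 -> preserves
  Option B: v=45, gcd(6,45)=3 -> changes
  Option C: v=64, gcd(6,64)=2 -> changes
  Option D: v=79, gcd(6,79)=1 -> changes
  Option E: v=17, gcd(6,17)=1 -> changes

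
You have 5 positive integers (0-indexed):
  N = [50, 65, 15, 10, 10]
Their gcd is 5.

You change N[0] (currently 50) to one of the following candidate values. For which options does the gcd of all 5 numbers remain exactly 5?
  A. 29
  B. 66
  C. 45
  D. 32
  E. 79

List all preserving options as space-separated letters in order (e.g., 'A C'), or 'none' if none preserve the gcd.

Answer: C

Derivation:
Old gcd = 5; gcd of others (without N[0]) = 5
New gcd for candidate v: gcd(5, v). Preserves old gcd iff gcd(5, v) = 5.
  Option A: v=29, gcd(5,29)=1 -> changes
  Option B: v=66, gcd(5,66)=1 -> changes
  Option C: v=45, gcd(5,45)=5 -> preserves
  Option D: v=32, gcd(5,32)=1 -> changes
  Option E: v=79, gcd(5,79)=1 -> changes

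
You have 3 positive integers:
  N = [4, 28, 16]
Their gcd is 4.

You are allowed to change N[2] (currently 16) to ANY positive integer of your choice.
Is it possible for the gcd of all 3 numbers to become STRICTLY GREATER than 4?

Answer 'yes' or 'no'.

Answer: no

Derivation:
Current gcd = 4
gcd of all OTHER numbers (without N[2]=16): gcd([4, 28]) = 4
The new gcd after any change is gcd(4, new_value).
This can be at most 4.
Since 4 = old gcd 4, the gcd can only stay the same or decrease.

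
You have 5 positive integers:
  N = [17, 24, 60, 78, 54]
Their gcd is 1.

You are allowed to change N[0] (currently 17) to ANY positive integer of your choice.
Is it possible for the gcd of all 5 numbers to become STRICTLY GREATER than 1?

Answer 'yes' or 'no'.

Current gcd = 1
gcd of all OTHER numbers (without N[0]=17): gcd([24, 60, 78, 54]) = 6
The new gcd after any change is gcd(6, new_value).
This can be at most 6.
Since 6 > old gcd 1, the gcd CAN increase (e.g., set N[0] = 6).

Answer: yes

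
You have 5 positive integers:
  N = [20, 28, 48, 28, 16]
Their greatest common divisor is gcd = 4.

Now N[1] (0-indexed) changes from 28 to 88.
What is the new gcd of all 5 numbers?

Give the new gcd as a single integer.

Answer: 4

Derivation:
Numbers: [20, 28, 48, 28, 16], gcd = 4
Change: index 1, 28 -> 88
gcd of the OTHER numbers (without index 1): gcd([20, 48, 28, 16]) = 4
New gcd = gcd(g_others, new_val) = gcd(4, 88) = 4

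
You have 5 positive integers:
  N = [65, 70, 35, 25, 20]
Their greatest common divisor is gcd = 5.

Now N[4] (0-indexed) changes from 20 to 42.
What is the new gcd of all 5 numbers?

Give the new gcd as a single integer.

Answer: 1

Derivation:
Numbers: [65, 70, 35, 25, 20], gcd = 5
Change: index 4, 20 -> 42
gcd of the OTHER numbers (without index 4): gcd([65, 70, 35, 25]) = 5
New gcd = gcd(g_others, new_val) = gcd(5, 42) = 1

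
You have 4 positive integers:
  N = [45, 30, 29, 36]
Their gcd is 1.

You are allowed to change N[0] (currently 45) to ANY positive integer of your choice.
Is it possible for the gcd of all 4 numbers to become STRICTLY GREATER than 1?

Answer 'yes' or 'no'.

Current gcd = 1
gcd of all OTHER numbers (without N[0]=45): gcd([30, 29, 36]) = 1
The new gcd after any change is gcd(1, new_value).
This can be at most 1.
Since 1 = old gcd 1, the gcd can only stay the same or decrease.

Answer: no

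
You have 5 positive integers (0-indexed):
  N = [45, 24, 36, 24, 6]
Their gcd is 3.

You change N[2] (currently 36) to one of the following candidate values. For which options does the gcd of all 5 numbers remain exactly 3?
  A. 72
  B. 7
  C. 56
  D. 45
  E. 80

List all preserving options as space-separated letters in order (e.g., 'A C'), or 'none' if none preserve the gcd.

Answer: A D

Derivation:
Old gcd = 3; gcd of others (without N[2]) = 3
New gcd for candidate v: gcd(3, v). Preserves old gcd iff gcd(3, v) = 3.
  Option A: v=72, gcd(3,72)=3 -> preserves
  Option B: v=7, gcd(3,7)=1 -> changes
  Option C: v=56, gcd(3,56)=1 -> changes
  Option D: v=45, gcd(3,45)=3 -> preserves
  Option E: v=80, gcd(3,80)=1 -> changes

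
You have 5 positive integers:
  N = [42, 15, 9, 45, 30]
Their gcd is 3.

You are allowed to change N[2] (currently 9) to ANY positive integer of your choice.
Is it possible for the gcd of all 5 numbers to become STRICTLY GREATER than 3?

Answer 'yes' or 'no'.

Answer: no

Derivation:
Current gcd = 3
gcd of all OTHER numbers (without N[2]=9): gcd([42, 15, 45, 30]) = 3
The new gcd after any change is gcd(3, new_value).
This can be at most 3.
Since 3 = old gcd 3, the gcd can only stay the same or decrease.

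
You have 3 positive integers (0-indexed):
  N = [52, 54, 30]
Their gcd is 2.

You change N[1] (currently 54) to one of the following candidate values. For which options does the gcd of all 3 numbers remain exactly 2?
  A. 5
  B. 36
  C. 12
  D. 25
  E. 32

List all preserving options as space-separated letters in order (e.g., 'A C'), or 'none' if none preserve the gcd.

Old gcd = 2; gcd of others (without N[1]) = 2
New gcd for candidate v: gcd(2, v). Preserves old gcd iff gcd(2, v) = 2.
  Option A: v=5, gcd(2,5)=1 -> changes
  Option B: v=36, gcd(2,36)=2 -> preserves
  Option C: v=12, gcd(2,12)=2 -> preserves
  Option D: v=25, gcd(2,25)=1 -> changes
  Option E: v=32, gcd(2,32)=2 -> preserves

Answer: B C E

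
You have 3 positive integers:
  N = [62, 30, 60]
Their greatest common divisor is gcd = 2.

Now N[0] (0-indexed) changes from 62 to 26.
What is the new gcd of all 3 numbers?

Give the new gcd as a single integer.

Numbers: [62, 30, 60], gcd = 2
Change: index 0, 62 -> 26
gcd of the OTHER numbers (without index 0): gcd([30, 60]) = 30
New gcd = gcd(g_others, new_val) = gcd(30, 26) = 2

Answer: 2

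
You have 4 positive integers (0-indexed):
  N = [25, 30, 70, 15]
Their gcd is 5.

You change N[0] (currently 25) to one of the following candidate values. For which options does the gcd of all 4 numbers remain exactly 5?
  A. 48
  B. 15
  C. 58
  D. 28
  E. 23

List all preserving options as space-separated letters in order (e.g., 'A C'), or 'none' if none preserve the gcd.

Answer: B

Derivation:
Old gcd = 5; gcd of others (without N[0]) = 5
New gcd for candidate v: gcd(5, v). Preserves old gcd iff gcd(5, v) = 5.
  Option A: v=48, gcd(5,48)=1 -> changes
  Option B: v=15, gcd(5,15)=5 -> preserves
  Option C: v=58, gcd(5,58)=1 -> changes
  Option D: v=28, gcd(5,28)=1 -> changes
  Option E: v=23, gcd(5,23)=1 -> changes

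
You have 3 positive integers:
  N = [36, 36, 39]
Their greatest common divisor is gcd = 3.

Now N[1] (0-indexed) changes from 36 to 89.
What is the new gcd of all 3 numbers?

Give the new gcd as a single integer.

Answer: 1

Derivation:
Numbers: [36, 36, 39], gcd = 3
Change: index 1, 36 -> 89
gcd of the OTHER numbers (without index 1): gcd([36, 39]) = 3
New gcd = gcd(g_others, new_val) = gcd(3, 89) = 1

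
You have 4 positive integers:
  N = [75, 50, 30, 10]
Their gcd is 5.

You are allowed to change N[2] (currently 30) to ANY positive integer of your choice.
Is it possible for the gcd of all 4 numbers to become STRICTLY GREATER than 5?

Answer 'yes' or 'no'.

Current gcd = 5
gcd of all OTHER numbers (without N[2]=30): gcd([75, 50, 10]) = 5
The new gcd after any change is gcd(5, new_value).
This can be at most 5.
Since 5 = old gcd 5, the gcd can only stay the same or decrease.

Answer: no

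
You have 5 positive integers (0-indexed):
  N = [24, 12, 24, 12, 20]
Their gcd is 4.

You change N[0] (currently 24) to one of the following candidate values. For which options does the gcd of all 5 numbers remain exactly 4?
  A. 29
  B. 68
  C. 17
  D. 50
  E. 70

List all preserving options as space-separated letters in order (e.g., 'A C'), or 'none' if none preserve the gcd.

Old gcd = 4; gcd of others (without N[0]) = 4
New gcd for candidate v: gcd(4, v). Preserves old gcd iff gcd(4, v) = 4.
  Option A: v=29, gcd(4,29)=1 -> changes
  Option B: v=68, gcd(4,68)=4 -> preserves
  Option C: v=17, gcd(4,17)=1 -> changes
  Option D: v=50, gcd(4,50)=2 -> changes
  Option E: v=70, gcd(4,70)=2 -> changes

Answer: B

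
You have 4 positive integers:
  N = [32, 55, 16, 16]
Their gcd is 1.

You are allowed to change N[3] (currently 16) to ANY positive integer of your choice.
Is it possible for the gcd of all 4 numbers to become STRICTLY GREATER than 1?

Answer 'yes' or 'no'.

Answer: no

Derivation:
Current gcd = 1
gcd of all OTHER numbers (without N[3]=16): gcd([32, 55, 16]) = 1
The new gcd after any change is gcd(1, new_value).
This can be at most 1.
Since 1 = old gcd 1, the gcd can only stay the same or decrease.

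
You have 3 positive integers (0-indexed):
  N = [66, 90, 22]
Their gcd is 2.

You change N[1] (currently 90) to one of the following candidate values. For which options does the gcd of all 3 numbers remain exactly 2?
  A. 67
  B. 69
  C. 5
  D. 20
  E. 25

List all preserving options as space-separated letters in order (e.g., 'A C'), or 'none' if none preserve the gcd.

Old gcd = 2; gcd of others (without N[1]) = 22
New gcd for candidate v: gcd(22, v). Preserves old gcd iff gcd(22, v) = 2.
  Option A: v=67, gcd(22,67)=1 -> changes
  Option B: v=69, gcd(22,69)=1 -> changes
  Option C: v=5, gcd(22,5)=1 -> changes
  Option D: v=20, gcd(22,20)=2 -> preserves
  Option E: v=25, gcd(22,25)=1 -> changes

Answer: D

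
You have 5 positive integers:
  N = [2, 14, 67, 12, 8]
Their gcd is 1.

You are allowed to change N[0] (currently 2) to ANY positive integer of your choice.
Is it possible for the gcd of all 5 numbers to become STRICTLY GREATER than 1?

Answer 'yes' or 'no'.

Current gcd = 1
gcd of all OTHER numbers (without N[0]=2): gcd([14, 67, 12, 8]) = 1
The new gcd after any change is gcd(1, new_value).
This can be at most 1.
Since 1 = old gcd 1, the gcd can only stay the same or decrease.

Answer: no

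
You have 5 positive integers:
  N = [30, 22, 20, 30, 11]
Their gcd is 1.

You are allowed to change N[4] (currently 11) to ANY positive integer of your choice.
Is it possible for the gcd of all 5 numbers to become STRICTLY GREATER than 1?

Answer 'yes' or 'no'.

Current gcd = 1
gcd of all OTHER numbers (without N[4]=11): gcd([30, 22, 20, 30]) = 2
The new gcd after any change is gcd(2, new_value).
This can be at most 2.
Since 2 > old gcd 1, the gcd CAN increase (e.g., set N[4] = 2).

Answer: yes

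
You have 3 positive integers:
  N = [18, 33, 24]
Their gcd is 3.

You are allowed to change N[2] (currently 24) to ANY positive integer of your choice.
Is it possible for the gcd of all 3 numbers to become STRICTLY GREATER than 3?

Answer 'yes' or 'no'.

Answer: no

Derivation:
Current gcd = 3
gcd of all OTHER numbers (without N[2]=24): gcd([18, 33]) = 3
The new gcd after any change is gcd(3, new_value).
This can be at most 3.
Since 3 = old gcd 3, the gcd can only stay the same or decrease.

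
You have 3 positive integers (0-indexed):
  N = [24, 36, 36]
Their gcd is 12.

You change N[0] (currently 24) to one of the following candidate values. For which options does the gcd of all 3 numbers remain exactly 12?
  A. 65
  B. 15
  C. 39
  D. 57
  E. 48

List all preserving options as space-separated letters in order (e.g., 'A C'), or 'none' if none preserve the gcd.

Old gcd = 12; gcd of others (without N[0]) = 36
New gcd for candidate v: gcd(36, v). Preserves old gcd iff gcd(36, v) = 12.
  Option A: v=65, gcd(36,65)=1 -> changes
  Option B: v=15, gcd(36,15)=3 -> changes
  Option C: v=39, gcd(36,39)=3 -> changes
  Option D: v=57, gcd(36,57)=3 -> changes
  Option E: v=48, gcd(36,48)=12 -> preserves

Answer: E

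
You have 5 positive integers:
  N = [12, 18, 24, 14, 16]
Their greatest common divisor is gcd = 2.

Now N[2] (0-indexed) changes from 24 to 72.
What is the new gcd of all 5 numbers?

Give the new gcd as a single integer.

Answer: 2

Derivation:
Numbers: [12, 18, 24, 14, 16], gcd = 2
Change: index 2, 24 -> 72
gcd of the OTHER numbers (without index 2): gcd([12, 18, 14, 16]) = 2
New gcd = gcd(g_others, new_val) = gcd(2, 72) = 2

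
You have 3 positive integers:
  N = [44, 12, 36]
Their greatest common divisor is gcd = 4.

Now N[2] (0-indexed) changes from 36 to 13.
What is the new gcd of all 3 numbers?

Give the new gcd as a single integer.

Answer: 1

Derivation:
Numbers: [44, 12, 36], gcd = 4
Change: index 2, 36 -> 13
gcd of the OTHER numbers (without index 2): gcd([44, 12]) = 4
New gcd = gcd(g_others, new_val) = gcd(4, 13) = 1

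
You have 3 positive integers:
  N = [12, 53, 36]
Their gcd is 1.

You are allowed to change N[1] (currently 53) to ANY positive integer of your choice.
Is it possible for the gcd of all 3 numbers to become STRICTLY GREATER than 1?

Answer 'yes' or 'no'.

Current gcd = 1
gcd of all OTHER numbers (without N[1]=53): gcd([12, 36]) = 12
The new gcd after any change is gcd(12, new_value).
This can be at most 12.
Since 12 > old gcd 1, the gcd CAN increase (e.g., set N[1] = 12).

Answer: yes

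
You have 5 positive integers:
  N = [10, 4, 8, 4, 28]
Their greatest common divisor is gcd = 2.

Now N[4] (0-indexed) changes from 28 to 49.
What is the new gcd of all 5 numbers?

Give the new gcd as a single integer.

Answer: 1

Derivation:
Numbers: [10, 4, 8, 4, 28], gcd = 2
Change: index 4, 28 -> 49
gcd of the OTHER numbers (without index 4): gcd([10, 4, 8, 4]) = 2
New gcd = gcd(g_others, new_val) = gcd(2, 49) = 1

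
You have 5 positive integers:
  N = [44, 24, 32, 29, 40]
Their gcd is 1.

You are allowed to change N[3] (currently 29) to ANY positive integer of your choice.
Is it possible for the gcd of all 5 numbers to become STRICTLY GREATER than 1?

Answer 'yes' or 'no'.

Current gcd = 1
gcd of all OTHER numbers (without N[3]=29): gcd([44, 24, 32, 40]) = 4
The new gcd after any change is gcd(4, new_value).
This can be at most 4.
Since 4 > old gcd 1, the gcd CAN increase (e.g., set N[3] = 4).

Answer: yes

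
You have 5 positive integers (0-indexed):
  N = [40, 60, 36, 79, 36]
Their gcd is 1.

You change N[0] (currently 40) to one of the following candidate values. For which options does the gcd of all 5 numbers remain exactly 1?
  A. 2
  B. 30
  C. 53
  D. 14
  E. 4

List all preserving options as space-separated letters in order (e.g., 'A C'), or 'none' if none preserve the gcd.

Old gcd = 1; gcd of others (without N[0]) = 1
New gcd for candidate v: gcd(1, v). Preserves old gcd iff gcd(1, v) = 1.
  Option A: v=2, gcd(1,2)=1 -> preserves
  Option B: v=30, gcd(1,30)=1 -> preserves
  Option C: v=53, gcd(1,53)=1 -> preserves
  Option D: v=14, gcd(1,14)=1 -> preserves
  Option E: v=4, gcd(1,4)=1 -> preserves

Answer: A B C D E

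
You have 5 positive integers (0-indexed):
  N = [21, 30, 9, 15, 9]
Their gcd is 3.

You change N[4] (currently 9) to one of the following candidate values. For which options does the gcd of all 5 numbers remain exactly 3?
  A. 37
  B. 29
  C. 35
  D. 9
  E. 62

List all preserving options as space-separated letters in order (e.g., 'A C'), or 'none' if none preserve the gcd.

Old gcd = 3; gcd of others (without N[4]) = 3
New gcd for candidate v: gcd(3, v). Preserves old gcd iff gcd(3, v) = 3.
  Option A: v=37, gcd(3,37)=1 -> changes
  Option B: v=29, gcd(3,29)=1 -> changes
  Option C: v=35, gcd(3,35)=1 -> changes
  Option D: v=9, gcd(3,9)=3 -> preserves
  Option E: v=62, gcd(3,62)=1 -> changes

Answer: D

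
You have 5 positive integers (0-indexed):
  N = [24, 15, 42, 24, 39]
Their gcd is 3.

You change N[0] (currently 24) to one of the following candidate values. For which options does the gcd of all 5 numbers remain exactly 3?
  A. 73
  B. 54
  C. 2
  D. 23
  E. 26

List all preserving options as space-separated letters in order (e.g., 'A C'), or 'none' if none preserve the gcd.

Old gcd = 3; gcd of others (without N[0]) = 3
New gcd for candidate v: gcd(3, v). Preserves old gcd iff gcd(3, v) = 3.
  Option A: v=73, gcd(3,73)=1 -> changes
  Option B: v=54, gcd(3,54)=3 -> preserves
  Option C: v=2, gcd(3,2)=1 -> changes
  Option D: v=23, gcd(3,23)=1 -> changes
  Option E: v=26, gcd(3,26)=1 -> changes

Answer: B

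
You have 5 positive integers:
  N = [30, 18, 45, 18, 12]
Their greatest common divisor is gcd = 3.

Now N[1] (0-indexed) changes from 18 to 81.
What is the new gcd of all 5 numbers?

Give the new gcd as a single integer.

Answer: 3

Derivation:
Numbers: [30, 18, 45, 18, 12], gcd = 3
Change: index 1, 18 -> 81
gcd of the OTHER numbers (without index 1): gcd([30, 45, 18, 12]) = 3
New gcd = gcd(g_others, new_val) = gcd(3, 81) = 3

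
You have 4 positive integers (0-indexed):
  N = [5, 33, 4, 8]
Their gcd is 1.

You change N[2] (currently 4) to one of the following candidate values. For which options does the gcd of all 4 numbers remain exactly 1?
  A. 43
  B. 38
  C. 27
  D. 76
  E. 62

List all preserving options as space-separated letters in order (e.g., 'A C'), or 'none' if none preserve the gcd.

Answer: A B C D E

Derivation:
Old gcd = 1; gcd of others (without N[2]) = 1
New gcd for candidate v: gcd(1, v). Preserves old gcd iff gcd(1, v) = 1.
  Option A: v=43, gcd(1,43)=1 -> preserves
  Option B: v=38, gcd(1,38)=1 -> preserves
  Option C: v=27, gcd(1,27)=1 -> preserves
  Option D: v=76, gcd(1,76)=1 -> preserves
  Option E: v=62, gcd(1,62)=1 -> preserves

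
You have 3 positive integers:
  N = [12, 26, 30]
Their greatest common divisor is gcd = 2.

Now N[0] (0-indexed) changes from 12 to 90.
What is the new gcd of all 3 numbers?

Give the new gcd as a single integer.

Numbers: [12, 26, 30], gcd = 2
Change: index 0, 12 -> 90
gcd of the OTHER numbers (without index 0): gcd([26, 30]) = 2
New gcd = gcd(g_others, new_val) = gcd(2, 90) = 2

Answer: 2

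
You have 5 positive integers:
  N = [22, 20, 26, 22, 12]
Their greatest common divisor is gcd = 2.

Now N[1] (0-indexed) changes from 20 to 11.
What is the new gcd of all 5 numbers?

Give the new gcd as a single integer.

Numbers: [22, 20, 26, 22, 12], gcd = 2
Change: index 1, 20 -> 11
gcd of the OTHER numbers (without index 1): gcd([22, 26, 22, 12]) = 2
New gcd = gcd(g_others, new_val) = gcd(2, 11) = 1

Answer: 1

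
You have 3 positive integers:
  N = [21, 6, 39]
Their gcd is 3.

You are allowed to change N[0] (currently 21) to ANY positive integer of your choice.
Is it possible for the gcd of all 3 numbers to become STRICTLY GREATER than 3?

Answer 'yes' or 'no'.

Current gcd = 3
gcd of all OTHER numbers (without N[0]=21): gcd([6, 39]) = 3
The new gcd after any change is gcd(3, new_value).
This can be at most 3.
Since 3 = old gcd 3, the gcd can only stay the same or decrease.

Answer: no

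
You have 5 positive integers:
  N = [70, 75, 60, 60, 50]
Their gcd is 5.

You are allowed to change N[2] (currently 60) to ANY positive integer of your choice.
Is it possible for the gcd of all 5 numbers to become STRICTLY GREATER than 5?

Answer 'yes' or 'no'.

Answer: no

Derivation:
Current gcd = 5
gcd of all OTHER numbers (without N[2]=60): gcd([70, 75, 60, 50]) = 5
The new gcd after any change is gcd(5, new_value).
This can be at most 5.
Since 5 = old gcd 5, the gcd can only stay the same or decrease.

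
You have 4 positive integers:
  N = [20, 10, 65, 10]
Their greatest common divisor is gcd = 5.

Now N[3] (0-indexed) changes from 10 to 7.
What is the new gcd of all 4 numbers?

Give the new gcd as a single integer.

Numbers: [20, 10, 65, 10], gcd = 5
Change: index 3, 10 -> 7
gcd of the OTHER numbers (without index 3): gcd([20, 10, 65]) = 5
New gcd = gcd(g_others, new_val) = gcd(5, 7) = 1

Answer: 1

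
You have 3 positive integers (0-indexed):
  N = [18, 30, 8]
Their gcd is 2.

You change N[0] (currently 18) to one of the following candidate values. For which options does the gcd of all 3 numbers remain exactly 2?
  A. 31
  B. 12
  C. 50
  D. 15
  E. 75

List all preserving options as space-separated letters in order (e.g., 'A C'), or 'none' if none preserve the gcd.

Answer: B C

Derivation:
Old gcd = 2; gcd of others (without N[0]) = 2
New gcd for candidate v: gcd(2, v). Preserves old gcd iff gcd(2, v) = 2.
  Option A: v=31, gcd(2,31)=1 -> changes
  Option B: v=12, gcd(2,12)=2 -> preserves
  Option C: v=50, gcd(2,50)=2 -> preserves
  Option D: v=15, gcd(2,15)=1 -> changes
  Option E: v=75, gcd(2,75)=1 -> changes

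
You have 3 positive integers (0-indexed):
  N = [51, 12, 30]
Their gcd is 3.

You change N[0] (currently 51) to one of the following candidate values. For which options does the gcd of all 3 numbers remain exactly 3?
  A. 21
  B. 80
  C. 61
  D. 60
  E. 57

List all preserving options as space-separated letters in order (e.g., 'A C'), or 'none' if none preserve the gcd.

Answer: A E

Derivation:
Old gcd = 3; gcd of others (without N[0]) = 6
New gcd for candidate v: gcd(6, v). Preserves old gcd iff gcd(6, v) = 3.
  Option A: v=21, gcd(6,21)=3 -> preserves
  Option B: v=80, gcd(6,80)=2 -> changes
  Option C: v=61, gcd(6,61)=1 -> changes
  Option D: v=60, gcd(6,60)=6 -> changes
  Option E: v=57, gcd(6,57)=3 -> preserves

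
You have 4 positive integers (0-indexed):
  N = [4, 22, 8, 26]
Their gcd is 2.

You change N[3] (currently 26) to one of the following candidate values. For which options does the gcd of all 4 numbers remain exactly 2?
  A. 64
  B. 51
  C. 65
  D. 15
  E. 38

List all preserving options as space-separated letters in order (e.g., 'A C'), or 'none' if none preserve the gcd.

Old gcd = 2; gcd of others (without N[3]) = 2
New gcd for candidate v: gcd(2, v). Preserves old gcd iff gcd(2, v) = 2.
  Option A: v=64, gcd(2,64)=2 -> preserves
  Option B: v=51, gcd(2,51)=1 -> changes
  Option C: v=65, gcd(2,65)=1 -> changes
  Option D: v=15, gcd(2,15)=1 -> changes
  Option E: v=38, gcd(2,38)=2 -> preserves

Answer: A E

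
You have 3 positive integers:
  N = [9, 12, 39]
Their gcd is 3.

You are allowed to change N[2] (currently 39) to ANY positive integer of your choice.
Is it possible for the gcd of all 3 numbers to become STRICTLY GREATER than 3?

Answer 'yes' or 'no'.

Answer: no

Derivation:
Current gcd = 3
gcd of all OTHER numbers (without N[2]=39): gcd([9, 12]) = 3
The new gcd after any change is gcd(3, new_value).
This can be at most 3.
Since 3 = old gcd 3, the gcd can only stay the same or decrease.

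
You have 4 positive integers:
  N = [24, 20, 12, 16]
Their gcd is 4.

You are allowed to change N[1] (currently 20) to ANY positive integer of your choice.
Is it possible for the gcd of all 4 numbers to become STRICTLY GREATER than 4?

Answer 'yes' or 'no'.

Answer: no

Derivation:
Current gcd = 4
gcd of all OTHER numbers (without N[1]=20): gcd([24, 12, 16]) = 4
The new gcd after any change is gcd(4, new_value).
This can be at most 4.
Since 4 = old gcd 4, the gcd can only stay the same or decrease.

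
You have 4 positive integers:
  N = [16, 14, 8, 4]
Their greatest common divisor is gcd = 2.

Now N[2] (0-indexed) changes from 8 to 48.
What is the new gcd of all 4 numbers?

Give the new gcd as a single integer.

Answer: 2

Derivation:
Numbers: [16, 14, 8, 4], gcd = 2
Change: index 2, 8 -> 48
gcd of the OTHER numbers (without index 2): gcd([16, 14, 4]) = 2
New gcd = gcd(g_others, new_val) = gcd(2, 48) = 2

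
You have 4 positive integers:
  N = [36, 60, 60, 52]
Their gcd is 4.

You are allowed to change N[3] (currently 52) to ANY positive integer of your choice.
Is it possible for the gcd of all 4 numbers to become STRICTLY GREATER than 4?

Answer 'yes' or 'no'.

Current gcd = 4
gcd of all OTHER numbers (without N[3]=52): gcd([36, 60, 60]) = 12
The new gcd after any change is gcd(12, new_value).
This can be at most 12.
Since 12 > old gcd 4, the gcd CAN increase (e.g., set N[3] = 12).

Answer: yes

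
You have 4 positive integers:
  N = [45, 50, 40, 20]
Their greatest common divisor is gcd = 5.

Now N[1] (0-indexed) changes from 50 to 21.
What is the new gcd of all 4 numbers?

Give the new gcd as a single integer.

Numbers: [45, 50, 40, 20], gcd = 5
Change: index 1, 50 -> 21
gcd of the OTHER numbers (without index 1): gcd([45, 40, 20]) = 5
New gcd = gcd(g_others, new_val) = gcd(5, 21) = 1

Answer: 1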